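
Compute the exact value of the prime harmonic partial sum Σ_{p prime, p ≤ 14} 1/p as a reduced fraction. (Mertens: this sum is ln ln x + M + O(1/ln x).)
Σ 1/p = 40361/30030

π(14) = 6, so the primes ≤ 14 are [2, 3, 5, 7, 11, 13]. Summing 1/p over these primes: 40361/30030 ≈ 1.3440. Mertens estimate ln ln(14) + 0.2615 ≈ 1.2319.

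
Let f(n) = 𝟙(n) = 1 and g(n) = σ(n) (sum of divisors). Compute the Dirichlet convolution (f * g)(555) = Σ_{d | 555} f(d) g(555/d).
(𝟙 * σ)(555) = 1365

Divisors of 555: [1, 3, 5, 15, 37, 111, 185, 555]. For each d | 555:
  d = 1: 𝟙(1) · σ(555/1) = 1 · 912 = 912
  d = 3: 𝟙(3) · σ(555/3) = 1 · 228 = 228
  d = 5: 𝟙(5) · σ(555/5) = 1 · 152 = 152
  d = 15: 𝟙(15) · σ(555/15) = 1 · 38 = 38
  d = 37: 𝟙(37) · σ(555/37) = 1 · 24 = 24
  d = 111: 𝟙(111) · σ(555/111) = 1 · 6 = 6
  d = 185: 𝟙(185) · σ(555/185) = 1 · 4 = 4
  d = 555: 𝟙(555) · σ(555/555) = 1 · 1 = 1
Summing: (𝟙 * σ)(555) = 912 + 228 + 152 + 38 + 24 + 6 + 4 + 1 = 1365.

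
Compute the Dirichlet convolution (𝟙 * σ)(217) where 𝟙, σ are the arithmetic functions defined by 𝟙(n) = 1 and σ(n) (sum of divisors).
(𝟙 * σ)(217) = 297

Divisors of 217: [1, 7, 31, 217]. For each d | 217:
  d = 1: 𝟙(1) · σ(217/1) = 1 · 256 = 256
  d = 7: 𝟙(7) · σ(217/7) = 1 · 32 = 32
  d = 31: 𝟙(31) · σ(217/31) = 1 · 8 = 8
  d = 217: 𝟙(217) · σ(217/217) = 1 · 1 = 1
Summing: (𝟙 * σ)(217) = 256 + 32 + 8 + 1 = 297.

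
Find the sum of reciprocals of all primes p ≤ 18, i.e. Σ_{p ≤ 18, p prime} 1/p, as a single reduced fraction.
Σ 1/p = 716167/510510

π(18) = 7, so the primes ≤ 18 are [2, 3, 5, 7, 11, 13, 17]. Summing 1/p over these primes: 716167/510510 ≈ 1.4028. Mertens estimate ln ln(18) + 0.2615 ≈ 1.3229.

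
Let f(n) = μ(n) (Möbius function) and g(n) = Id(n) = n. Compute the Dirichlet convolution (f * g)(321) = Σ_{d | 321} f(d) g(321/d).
(μ * Id)(321) = 212

Divisors of 321: [1, 3, 107, 321]. For each d | 321:
  d = 1: μ(1) · Id(321/1) = 1 · 321 = 321
  d = 3: μ(3) · Id(321/3) = -1 · 107 = -107
  d = 107: μ(107) · Id(321/107) = -1 · 3 = -3
  d = 321: μ(321) · Id(321/321) = 1 · 1 = 1
Summing: (μ * Id)(321) = 321 + -107 + -3 + 1 = 212.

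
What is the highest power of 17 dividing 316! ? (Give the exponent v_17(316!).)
v_17(316!) = 19

Legendre's formula: v_p(n!) = Σ_{k ≥ 1} ⌊n / p^k⌋. For p = 17, n = 316, the terms are:
  ⌊316/17^1⌋ = ⌊316/17⌋ = 18
  ⌊316/17^2⌋ = ⌊316/289⌋ = 1
(the next term ⌊316/17^3⌋ = 0, terminating the sum). Summing: v_17(316!) = 18 + 1 = 19.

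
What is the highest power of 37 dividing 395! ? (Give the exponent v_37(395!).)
v_37(395!) = 10

Legendre's formula: v_p(n!) = Σ_{k ≥ 1} ⌊n / p^k⌋. For p = 37, n = 395, the terms are:
  ⌊395/37^1⌋ = ⌊395/37⌋ = 10
(the next term ⌊395/37^2⌋ = 0, terminating the sum). Summing: v_37(395!) = 10 = 10.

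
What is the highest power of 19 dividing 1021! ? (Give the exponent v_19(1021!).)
v_19(1021!) = 55

Legendre's formula: v_p(n!) = Σ_{k ≥ 1} ⌊n / p^k⌋. For p = 19, n = 1021, the terms are:
  ⌊1021/19^1⌋ = ⌊1021/19⌋ = 53
  ⌊1021/19^2⌋ = ⌊1021/361⌋ = 2
(the next term ⌊1021/19^3⌋ = 0, terminating the sum). Summing: v_19(1021!) = 53 + 2 = 55.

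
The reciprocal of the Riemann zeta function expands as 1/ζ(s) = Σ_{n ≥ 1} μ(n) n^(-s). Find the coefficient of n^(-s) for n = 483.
μ(483) = -1

Factor n = 483 = 3 · 7 · 23. μ(n) = 0 if any exponent ≥ 2 (not squarefree); otherwise μ(n) = (−1)^{ω(n)} where ω(n) is the number of distinct prime factors. Applying: μ(483) = -1.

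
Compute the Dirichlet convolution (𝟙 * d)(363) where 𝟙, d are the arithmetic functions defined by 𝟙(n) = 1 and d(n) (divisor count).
(𝟙 * d)(363) = 18

Divisors of 363: [1, 3, 11, 33, 121, 363]. For each d | 363:
  d = 1: 𝟙(1) · d(363/1) = 1 · 6 = 6
  d = 3: 𝟙(3) · d(363/3) = 1 · 3 = 3
  d = 11: 𝟙(11) · d(363/11) = 1 · 4 = 4
  d = 33: 𝟙(33) · d(363/33) = 1 · 2 = 2
  d = 121: 𝟙(121) · d(363/121) = 1 · 2 = 2
  d = 363: 𝟙(363) · d(363/363) = 1 · 1 = 1
Summing: (𝟙 * d)(363) = 6 + 3 + 4 + 2 + 2 + 1 = 18.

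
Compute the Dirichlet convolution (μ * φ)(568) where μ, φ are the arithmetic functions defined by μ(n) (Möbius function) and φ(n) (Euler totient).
(μ * φ)(568) = 138

Divisors of 568: [1, 2, 4, 8, 71, 142, 284, 568]. For each d | 568:
  d = 1: μ(1) · φ(568/1) = 1 · 280 = 280
  d = 2: μ(2) · φ(568/2) = -1 · 140 = -140
  d = 4: μ(4) · φ(568/4) = 0 · 70 = 0
  d = 8: μ(8) · φ(568/8) = 0 · 70 = 0
  d = 71: μ(71) · φ(568/71) = -1 · 4 = -4
  d = 142: μ(142) · φ(568/142) = 1 · 2 = 2
  d = 284: μ(284) · φ(568/284) = 0 · 1 = 0
  d = 568: μ(568) · φ(568/568) = 0 · 1 = 0
Summing: (μ * φ)(568) = 280 + -140 + 0 + 0 + -4 + 2 + 0 + 0 = 138.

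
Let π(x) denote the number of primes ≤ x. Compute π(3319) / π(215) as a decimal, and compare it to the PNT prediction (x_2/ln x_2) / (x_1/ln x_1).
π(3319)/π(215) = 467/47 ≈ 9.9362;  PNT prediction ≈ 10.2261.

π(215) = 47 and π(3319) = 467, so π(3319)/π(215) ≈ 9.9362. The PNT-predicted ratio is (3319/ln(3319)) / (215/ln(215)) ≈ 10.2261. The two agree to within a few percent, as expected.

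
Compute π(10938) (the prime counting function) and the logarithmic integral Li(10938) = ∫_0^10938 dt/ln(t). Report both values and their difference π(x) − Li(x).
π(10938) = 1328;  Li(10938) ≈ 1347.48;  π(x) − Li(x) ≈ -19.48.

Direct count of primes ≤ 10938 gives π(10938) = 1328. Numerical evaluation of the logarithmic integral gives Li(10938) ≈ 1347.48. The difference π(x) − Li(x) ≈ -19.48 is typically negative for small/moderate x (Li(x) overestimates), though Littlewood's theorem shows this sign changes infinitely often.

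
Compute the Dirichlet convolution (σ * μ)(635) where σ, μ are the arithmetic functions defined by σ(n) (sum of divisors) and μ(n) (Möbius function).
(σ * μ)(635) = 635

Divisors of 635: [1, 5, 127, 635]. For each d | 635:
  d = 1: σ(1) · μ(635/1) = 1 · 1 = 1
  d = 5: σ(5) · μ(635/5) = 6 · -1 = -6
  d = 127: σ(127) · μ(635/127) = 128 · -1 = -128
  d = 635: σ(635) · μ(635/635) = 768 · 1 = 768
Summing: (σ * μ)(635) = 1 + -6 + -128 + 768 = 635.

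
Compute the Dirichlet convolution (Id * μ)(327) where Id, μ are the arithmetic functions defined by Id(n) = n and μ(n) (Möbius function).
(Id * μ)(327) = 216

Divisors of 327: [1, 3, 109, 327]. For each d | 327:
  d = 1: Id(1) · μ(327/1) = 1 · 1 = 1
  d = 3: Id(3) · μ(327/3) = 3 · -1 = -3
  d = 109: Id(109) · μ(327/109) = 109 · -1 = -109
  d = 327: Id(327) · μ(327/327) = 327 · 1 = 327
Summing: (Id * μ)(327) = 1 + -3 + -109 + 327 = 216.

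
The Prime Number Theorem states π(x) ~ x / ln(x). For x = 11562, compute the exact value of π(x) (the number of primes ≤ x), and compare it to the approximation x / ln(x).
π(11562) = 1392;  x/ln(x) ≈ 1235.85;  relative error ≈ 11.22%.

Directly count primes up to 11562: π(11562) = 1392. The PNT approximation gives 11562/ln(11562) ≈ 11562/9.35548 ≈ 1235.85. Relative error (π(x) − x/ln(x)) / π(x) ≈ 11.22%; the approximation is known to undercount slightly (Li(x) is a better estimate).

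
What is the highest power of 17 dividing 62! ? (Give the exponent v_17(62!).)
v_17(62!) = 3

Legendre's formula: v_p(n!) = Σ_{k ≥ 1} ⌊n / p^k⌋. For p = 17, n = 62, the terms are:
  ⌊62/17^1⌋ = ⌊62/17⌋ = 3
(the next term ⌊62/17^2⌋ = 0, terminating the sum). Summing: v_17(62!) = 3 = 3.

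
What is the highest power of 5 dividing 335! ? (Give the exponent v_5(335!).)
v_5(335!) = 82

Legendre's formula: v_p(n!) = Σ_{k ≥ 1} ⌊n / p^k⌋. For p = 5, n = 335, the terms are:
  ⌊335/5^1⌋ = ⌊335/5⌋ = 67
  ⌊335/5^2⌋ = ⌊335/25⌋ = 13
  ⌊335/5^3⌋ = ⌊335/125⌋ = 2
(the next term ⌊335/5^4⌋ = 0, terminating the sum). Summing: v_5(335!) = 67 + 13 + 2 = 82.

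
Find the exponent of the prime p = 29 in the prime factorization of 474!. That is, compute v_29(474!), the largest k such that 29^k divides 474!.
v_29(474!) = 16

Legendre's formula: v_p(n!) = Σ_{k ≥ 1} ⌊n / p^k⌋. For p = 29, n = 474, the terms are:
  ⌊474/29^1⌋ = ⌊474/29⌋ = 16
(the next term ⌊474/29^2⌋ = 0, terminating the sum). Summing: v_29(474!) = 16 = 16.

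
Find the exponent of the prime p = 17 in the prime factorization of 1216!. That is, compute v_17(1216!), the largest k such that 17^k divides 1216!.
v_17(1216!) = 75

Legendre's formula: v_p(n!) = Σ_{k ≥ 1} ⌊n / p^k⌋. For p = 17, n = 1216, the terms are:
  ⌊1216/17^1⌋ = ⌊1216/17⌋ = 71
  ⌊1216/17^2⌋ = ⌊1216/289⌋ = 4
(the next term ⌊1216/17^3⌋ = 0, terminating the sum). Summing: v_17(1216!) = 71 + 4 = 75.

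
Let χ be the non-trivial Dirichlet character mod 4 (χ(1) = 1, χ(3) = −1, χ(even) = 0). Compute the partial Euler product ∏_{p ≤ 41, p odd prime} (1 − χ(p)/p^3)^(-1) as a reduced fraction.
∏ = 317583502136600214370347226405/327754858760764671044087709696

The odd primes p ≤ 41 are [3, 5, 7, 11, 13, 17, 19, 23, 29, 31, 37, 41]. For each, χ(p) = 1 if p ≡ 1 mod 4, χ(p) = −1 if p ≡ 3 mod 4. Taking (1 − χ(p)/p^3)^(-1) = p^3/(p^3 − χ(p)): (1 − (-1)/3^3)^(-1) · (1 − (1)/5^3)^(-1) · (1 − (-1)/7^3)^(-1) · (1 − (-1)/11^3)^(-1) · (1 − (1)/13^3)^(-1) · (1 − (1)/17^3)^(-1) · (1 − (-1)/19^3)^(-1) · (1 − (-1)/23^3)^(-1) · (1 − (1)/29^3)^(-1) · (1 − (-1)/31^3)^(-1) · (1 − (1)/37^3)^(-1) · (1 − (1)/41^3)^(-1) = 317583502136600214370347226405/327754858760764671044087709696.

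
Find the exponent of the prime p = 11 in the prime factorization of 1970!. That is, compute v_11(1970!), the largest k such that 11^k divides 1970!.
v_11(1970!) = 196

Legendre's formula: v_p(n!) = Σ_{k ≥ 1} ⌊n / p^k⌋. For p = 11, n = 1970, the terms are:
  ⌊1970/11^1⌋ = ⌊1970/11⌋ = 179
  ⌊1970/11^2⌋ = ⌊1970/121⌋ = 16
  ⌊1970/11^3⌋ = ⌊1970/1331⌋ = 1
(the next term ⌊1970/11^4⌋ = 0, terminating the sum). Summing: v_11(1970!) = 179 + 16 + 1 = 196.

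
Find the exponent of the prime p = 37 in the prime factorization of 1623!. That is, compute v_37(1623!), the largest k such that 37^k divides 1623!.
v_37(1623!) = 44

Legendre's formula: v_p(n!) = Σ_{k ≥ 1} ⌊n / p^k⌋. For p = 37, n = 1623, the terms are:
  ⌊1623/37^1⌋ = ⌊1623/37⌋ = 43
  ⌊1623/37^2⌋ = ⌊1623/1369⌋ = 1
(the next term ⌊1623/37^3⌋ = 0, terminating the sum). Summing: v_37(1623!) = 43 + 1 = 44.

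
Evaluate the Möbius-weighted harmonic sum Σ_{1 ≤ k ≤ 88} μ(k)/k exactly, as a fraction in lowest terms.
Σ μ(k)/k = 2609341595728673683821147444809/267064515689275851355624017992790

Values of μ(k) for 1 ≤ k ≤ 88: μ(1) = 1, μ(2) = -1, μ(3) = -1, μ(5) = -1, μ(6) = 1, μ(7) = -1, μ(10) = 1, μ(11) = -1, μ(13) = -1, μ(14) = 1, μ(15) = 1, μ(17) = -1, μ(19) = -1, μ(21) = 1, μ(22) = 1, μ(23) = -1, μ(26) = 1, μ(29) = -1, μ(30) = -1, μ(31) = -1, μ(33) = 1, μ(34) = 1, μ(35) = 1, μ(37) = -1, μ(38) = 1, μ(39) = 1, μ(41) = -1, μ(42) = -1, μ(43) = -1, μ(46) = 1, μ(47) = -1, μ(51) = 1, μ(53) = -1, μ(55) = 1, μ(57) = 1, μ(58) = 1, μ(59) = -1, μ(61) = -1, μ(62) = 1, μ(65) = 1, μ(66) = -1, μ(67) = -1, μ(69) = 1, μ(70) = -1, μ(71) = -1, μ(73) = -1, μ(74) = 1, μ(77) = 1, μ(78) = -1, μ(79) = -1, μ(82) = 1, μ(83) = -1, μ(85) = 1, μ(86) = 1, μ(87) = 1, with μ = 0 on non-squarefree integers. Summing μ(k)/k for k where μ(k) ≠ 0 gives 2609341595728673683821147444809/267064515689275851355624017992790 ≈ 0.0098. (PNT ⟺ this sum → 0 as n → ∞.)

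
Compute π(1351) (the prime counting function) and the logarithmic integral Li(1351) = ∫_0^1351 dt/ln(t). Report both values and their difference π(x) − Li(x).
π(1351) = 217;  Li(1351) ≈ 227.29;  π(x) − Li(x) ≈ -10.29.

Direct count of primes ≤ 1351 gives π(1351) = 217. Numerical evaluation of the logarithmic integral gives Li(1351) ≈ 227.29. The difference π(x) − Li(x) ≈ -10.29 is typically negative for small/moderate x (Li(x) overestimates), though Littlewood's theorem shows this sign changes infinitely often.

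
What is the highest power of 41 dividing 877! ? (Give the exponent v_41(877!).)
v_41(877!) = 21

Legendre's formula: v_p(n!) = Σ_{k ≥ 1} ⌊n / p^k⌋. For p = 41, n = 877, the terms are:
  ⌊877/41^1⌋ = ⌊877/41⌋ = 21
(the next term ⌊877/41^2⌋ = 0, terminating the sum). Summing: v_41(877!) = 21 = 21.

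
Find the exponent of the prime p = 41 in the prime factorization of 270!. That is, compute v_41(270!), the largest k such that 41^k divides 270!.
v_41(270!) = 6

Legendre's formula: v_p(n!) = Σ_{k ≥ 1} ⌊n / p^k⌋. For p = 41, n = 270, the terms are:
  ⌊270/41^1⌋ = ⌊270/41⌋ = 6
(the next term ⌊270/41^2⌋ = 0, terminating the sum). Summing: v_41(270!) = 6 = 6.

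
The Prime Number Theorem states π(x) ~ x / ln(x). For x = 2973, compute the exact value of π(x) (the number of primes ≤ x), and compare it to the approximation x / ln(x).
π(2973) = 429;  x/ln(x) ≈ 371.75;  relative error ≈ 13.35%.

Directly count primes up to 2973: π(2973) = 429. The PNT approximation gives 2973/ln(2973) ≈ 2973/7.99733 ≈ 371.75. Relative error (π(x) − x/ln(x)) / π(x) ≈ 13.35%; the approximation is known to undercount slightly (Li(x) is a better estimate).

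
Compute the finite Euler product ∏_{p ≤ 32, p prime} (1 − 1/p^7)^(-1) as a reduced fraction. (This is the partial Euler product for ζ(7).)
∏ = 37031956963631386906046525229438701635098769061332515193389940565625/36725327022248259763071767483224373757798563246158812707599806493184

The primes p ≤ 32 are [2, 3, 5, 7, 11, 13, 17, 19, 23, 29, 31]. For each prime, (1 − 1/p^7)^(-1) = p^7 / (p^7 − 1). The product is (1 − 1/2^7)^(-1), (1 − 1/3^7)^(-1), (1 − 1/5^7)^(-1), (1 − 1/7^7)^(-1), (1 − 1/11^7)^(-1), (1 − 1/13^7)^(-1), (1 − 1/17^7)^(-1), (1 − 1/19^7)^(-1), (1 − 1/23^7)^(-1), (1 − 1/29^7)^(-1), (1 − 1/31^7)^(-1) = ∏ p^7 / (p^7 − 1) = 37031956963631386906046525229438701635098769061332515193389940565625/36725327022248259763071767483224373757798563246158812707599806493184.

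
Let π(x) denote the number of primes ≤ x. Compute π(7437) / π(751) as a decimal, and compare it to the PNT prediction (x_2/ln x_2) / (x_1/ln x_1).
π(7437)/π(751) = 942/133 ≈ 7.0827;  PNT prediction ≈ 7.3557.

π(751) = 133 and π(7437) = 942, so π(7437)/π(751) ≈ 7.0827. The PNT-predicted ratio is (7437/ln(7437)) / (751/ln(751)) ≈ 7.3557. The two agree to within a few percent, as expected.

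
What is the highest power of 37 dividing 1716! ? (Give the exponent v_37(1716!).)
v_37(1716!) = 47

Legendre's formula: v_p(n!) = Σ_{k ≥ 1} ⌊n / p^k⌋. For p = 37, n = 1716, the terms are:
  ⌊1716/37^1⌋ = ⌊1716/37⌋ = 46
  ⌊1716/37^2⌋ = ⌊1716/1369⌋ = 1
(the next term ⌊1716/37^3⌋ = 0, terminating the sum). Summing: v_37(1716!) = 46 + 1 = 47.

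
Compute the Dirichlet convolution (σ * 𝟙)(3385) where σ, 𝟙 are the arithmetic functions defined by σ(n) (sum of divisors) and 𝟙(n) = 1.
(σ * 𝟙)(3385) = 4753

Divisors of 3385: [1, 5, 677, 3385]. For each d | 3385:
  d = 1: σ(1) · 𝟙(3385/1) = 1 · 1 = 1
  d = 5: σ(5) · 𝟙(3385/5) = 6 · 1 = 6
  d = 677: σ(677) · 𝟙(3385/677) = 678 · 1 = 678
  d = 3385: σ(3385) · 𝟙(3385/3385) = 4068 · 1 = 4068
Summing: (σ * 𝟙)(3385) = 1 + 6 + 678 + 4068 = 4753.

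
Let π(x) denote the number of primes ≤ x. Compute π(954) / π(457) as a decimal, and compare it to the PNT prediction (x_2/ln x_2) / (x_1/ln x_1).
π(954)/π(457) = 162/88 ≈ 1.8409;  PNT prediction ≈ 1.8636.

π(457) = 88 and π(954) = 162, so π(954)/π(457) ≈ 1.8409. The PNT-predicted ratio is (954/ln(954)) / (457/ln(457)) ≈ 1.8636. The two agree to within a few percent, as expected.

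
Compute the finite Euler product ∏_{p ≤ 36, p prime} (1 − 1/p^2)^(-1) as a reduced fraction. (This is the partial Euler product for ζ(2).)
∏ = 82920037520482019/50722704772300800

The primes p ≤ 36 are [2, 3, 5, 7, 11, 13, 17, 19, 23, 29, 31]. For each prime, (1 − 1/p^2)^(-1) = p^2 / (p^2 − 1). The product is (1 − 1/2^2)^(-1), (1 − 1/3^2)^(-1), (1 − 1/5^2)^(-1), (1 − 1/7^2)^(-1), (1 − 1/11^2)^(-1), (1 − 1/13^2)^(-1), (1 − 1/17^2)^(-1), (1 − 1/19^2)^(-1), (1 − 1/23^2)^(-1), (1 − 1/29^2)^(-1), (1 − 1/31^2)^(-1) = ∏ p^2 / (p^2 − 1) = 82920037520482019/50722704772300800.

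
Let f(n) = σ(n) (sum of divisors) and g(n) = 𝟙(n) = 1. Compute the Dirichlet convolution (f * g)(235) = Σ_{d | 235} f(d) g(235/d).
(σ * 𝟙)(235) = 343

Divisors of 235: [1, 5, 47, 235]. For each d | 235:
  d = 1: σ(1) · 𝟙(235/1) = 1 · 1 = 1
  d = 5: σ(5) · 𝟙(235/5) = 6 · 1 = 6
  d = 47: σ(47) · 𝟙(235/47) = 48 · 1 = 48
  d = 235: σ(235) · 𝟙(235/235) = 288 · 1 = 288
Summing: (σ * 𝟙)(235) = 1 + 6 + 48 + 288 = 343.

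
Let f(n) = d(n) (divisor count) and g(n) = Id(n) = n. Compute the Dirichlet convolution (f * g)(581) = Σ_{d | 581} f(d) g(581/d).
(d * Id)(581) = 765

Divisors of 581: [1, 7, 83, 581]. For each d | 581:
  d = 1: d(1) · Id(581/1) = 1 · 581 = 581
  d = 7: d(7) · Id(581/7) = 2 · 83 = 166
  d = 83: d(83) · Id(581/83) = 2 · 7 = 14
  d = 581: d(581) · Id(581/581) = 4 · 1 = 4
Summing: (d * Id)(581) = 581 + 166 + 14 + 4 = 765.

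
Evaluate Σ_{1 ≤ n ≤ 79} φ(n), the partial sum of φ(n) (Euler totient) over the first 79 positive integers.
Σ_{n ≤ 79} φ(n) = 1934

Compute φ(n) for each 1 ≤ n ≤ 79: φ(1) = 1, φ(2) = 1, φ(3) = 2, φ(4) = 2, φ(5) = 4, φ(6) = 2, φ(7) = 6, φ(8) = 4, φ(9) = 6, φ(10) = 4, φ(11) = 10, φ(12) = 4, φ(13) = 12, φ(14) = 6, φ(15) = 8, φ(16) = 8, φ(17) = 16, φ(18) = 6, φ(19) = 18, φ(20) = 8, φ(21) = 12, φ(22) = 10, φ(23) = 22, φ(24) = 8, φ(25) = 20, φ(26) = 12, φ(27) = 18, φ(28) = 12, φ(29) = 28, φ(30) = 8, φ(31) = 30, φ(32) = 16, φ(33) = 20, φ(34) = 16, φ(35) = 24, φ(36) = 12, φ(37) = 36, φ(38) = 18, φ(39) = 24, φ(40) = 16, φ(41) = 40, φ(42) = 12, φ(43) = 42, φ(44) = 20, φ(45) = 24, φ(46) = 22, φ(47) = 46, φ(48) = 16, φ(49) = 42, φ(50) = 20, φ(51) = 32, φ(52) = 24, φ(53) = 52, φ(54) = 18, φ(55) = 40, φ(56) = 24, φ(57) = 36, φ(58) = 28, φ(59) = 58, φ(60) = 16, φ(61) = 60, φ(62) = 30, φ(63) = 36, φ(64) = 32, φ(65) = 48, φ(66) = 20, φ(67) = 66, φ(68) = 32, φ(69) = 44, φ(70) = 24, φ(71) = 70, φ(72) = 24, φ(73) = 72, φ(74) = 36, φ(75) = 40, φ(76) = 36, φ(77) = 60, φ(78) = 24, φ(79) = 78. Summing all 79 values: 1934. (Average order: Σ_{n ≤ x} φ(n) ~ (3/π²) x². For x = 79, (3/π²)·79² ≈ 1897.04.)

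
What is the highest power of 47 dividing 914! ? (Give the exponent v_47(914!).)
v_47(914!) = 19

Legendre's formula: v_p(n!) = Σ_{k ≥ 1} ⌊n / p^k⌋. For p = 47, n = 914, the terms are:
  ⌊914/47^1⌋ = ⌊914/47⌋ = 19
(the next term ⌊914/47^2⌋ = 0, terminating the sum). Summing: v_47(914!) = 19 = 19.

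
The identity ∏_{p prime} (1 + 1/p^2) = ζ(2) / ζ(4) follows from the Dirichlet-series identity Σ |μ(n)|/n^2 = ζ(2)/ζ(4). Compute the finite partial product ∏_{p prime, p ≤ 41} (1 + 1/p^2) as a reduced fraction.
∏ = 15660474728144000000/10354486835212066701

The primes p ≤ 41 are [2, 3, 5, 7, 11, 13, 17, 19, 23, 29, 31, 37, 41]. For each, (1 + 1/p^2) = (p^2 + 1)/p^2. Multiplying these fractions over p ∈ [2, 3, 5, 7, 11, 13, 17, 19, 23, 29, 31, 37, 41] gives 15660474728144000000/10354486835212066701. (In the limit P → ∞ this tends to ζ(2)/ζ(4).)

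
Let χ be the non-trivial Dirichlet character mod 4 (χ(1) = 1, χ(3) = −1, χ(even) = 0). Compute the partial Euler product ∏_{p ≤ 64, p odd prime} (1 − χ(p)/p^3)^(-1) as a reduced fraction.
∏ = 126115667482028600084463789626710364805572778792731/130156894276470431285217911893722225289762827141120

The odd primes p ≤ 64 are [3, 5, 7, 11, 13, 17, 19, 23, 29, 31, 37, 41, 43, 47, 53, 59, 61]. For each, χ(p) = 1 if p ≡ 1 mod 4, χ(p) = −1 if p ≡ 3 mod 4. Taking (1 − χ(p)/p^3)^(-1) = p^3/(p^3 − χ(p)): (1 − (-1)/3^3)^(-1) · (1 − (1)/5^3)^(-1) · (1 − (-1)/7^3)^(-1) · (1 − (-1)/11^3)^(-1) · (1 − (1)/13^3)^(-1) · (1 − (1)/17^3)^(-1) · (1 − (-1)/19^3)^(-1) · (1 − (-1)/23^3)^(-1) · (1 − (1)/29^3)^(-1) · (1 − (-1)/31^3)^(-1) · (1 − (1)/37^3)^(-1) · (1 − (1)/41^3)^(-1) · (1 − (-1)/43^3)^(-1) · (1 − (-1)/47^3)^(-1) · (1 − (1)/53^3)^(-1) · (1 − (-1)/59^3)^(-1) · (1 − (1)/61^3)^(-1) = 126115667482028600084463789626710364805572778792731/130156894276470431285217911893722225289762827141120.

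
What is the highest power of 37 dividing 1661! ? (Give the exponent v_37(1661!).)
v_37(1661!) = 45

Legendre's formula: v_p(n!) = Σ_{k ≥ 1} ⌊n / p^k⌋. For p = 37, n = 1661, the terms are:
  ⌊1661/37^1⌋ = ⌊1661/37⌋ = 44
  ⌊1661/37^2⌋ = ⌊1661/1369⌋ = 1
(the next term ⌊1661/37^3⌋ = 0, terminating the sum). Summing: v_37(1661!) = 44 + 1 = 45.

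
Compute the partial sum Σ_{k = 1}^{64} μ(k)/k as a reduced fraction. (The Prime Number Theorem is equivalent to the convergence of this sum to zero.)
Σ μ(k)/k = 1874648830674470878723/117288381359406970983270

Values of μ(k) for 1 ≤ k ≤ 64: μ(1) = 1, μ(2) = -1, μ(3) = -1, μ(5) = -1, μ(6) = 1, μ(7) = -1, μ(10) = 1, μ(11) = -1, μ(13) = -1, μ(14) = 1, μ(15) = 1, μ(17) = -1, μ(19) = -1, μ(21) = 1, μ(22) = 1, μ(23) = -1, μ(26) = 1, μ(29) = -1, μ(30) = -1, μ(31) = -1, μ(33) = 1, μ(34) = 1, μ(35) = 1, μ(37) = -1, μ(38) = 1, μ(39) = 1, μ(41) = -1, μ(42) = -1, μ(43) = -1, μ(46) = 1, μ(47) = -1, μ(51) = 1, μ(53) = -1, μ(55) = 1, μ(57) = 1, μ(58) = 1, μ(59) = -1, μ(61) = -1, μ(62) = 1, with μ = 0 on non-squarefree integers. Summing μ(k)/k for k where μ(k) ≠ 0 gives 1874648830674470878723/117288381359406970983270 ≈ 0.0160. (PNT ⟺ this sum → 0 as n → ∞.)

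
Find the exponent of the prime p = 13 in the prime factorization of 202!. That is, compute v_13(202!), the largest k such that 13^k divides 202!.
v_13(202!) = 16

Legendre's formula: v_p(n!) = Σ_{k ≥ 1} ⌊n / p^k⌋. For p = 13, n = 202, the terms are:
  ⌊202/13^1⌋ = ⌊202/13⌋ = 15
  ⌊202/13^2⌋ = ⌊202/169⌋ = 1
(the next term ⌊202/13^3⌋ = 0, terminating the sum). Summing: v_13(202!) = 15 + 1 = 16.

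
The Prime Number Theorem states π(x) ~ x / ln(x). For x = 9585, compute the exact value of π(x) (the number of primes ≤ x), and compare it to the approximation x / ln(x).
π(9585) = 1183;  x/ln(x) ≈ 1045.49;  relative error ≈ 11.62%.

Directly count primes up to 9585: π(9585) = 1183. The PNT approximation gives 9585/ln(9585) ≈ 9585/9.16795 ≈ 1045.49. Relative error (π(x) − x/ln(x)) / π(x) ≈ 11.62%; the approximation is known to undercount slightly (Li(x) is a better estimate).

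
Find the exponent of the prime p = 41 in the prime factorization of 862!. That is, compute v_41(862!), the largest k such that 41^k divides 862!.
v_41(862!) = 21

Legendre's formula: v_p(n!) = Σ_{k ≥ 1} ⌊n / p^k⌋. For p = 41, n = 862, the terms are:
  ⌊862/41^1⌋ = ⌊862/41⌋ = 21
(the next term ⌊862/41^2⌋ = 0, terminating the sum). Summing: v_41(862!) = 21 = 21.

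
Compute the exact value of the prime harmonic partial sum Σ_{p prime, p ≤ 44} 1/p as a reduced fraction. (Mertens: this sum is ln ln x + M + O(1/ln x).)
Σ 1/p = 21460568175640361/13082761331670030

π(44) = 14, so the primes ≤ 44 are [2, 3, 5, 7, 11, 13, 17, 19, 23, 29, 31, 37, 41, 43]. Summing 1/p over these primes: 21460568175640361/13082761331670030 ≈ 1.6404. Mertens estimate ln ln(44) + 0.2615 ≈ 1.5923.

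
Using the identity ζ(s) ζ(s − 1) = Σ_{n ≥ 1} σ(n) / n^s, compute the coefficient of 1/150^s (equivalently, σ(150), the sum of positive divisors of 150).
σ(150) = 372

In the product (Σ m^0/m^s)(Σ k / k^s) = Σ (Σ_{d | n} d) / n^s, the coefficient of 1/n^s is σ(n) = Σ_{d | n} d. For n = 150, divisors are [1, 2, 3, 5, 6, 10, 15, 25, 30, 50, 75, 150]; summing: σ(150) = 372.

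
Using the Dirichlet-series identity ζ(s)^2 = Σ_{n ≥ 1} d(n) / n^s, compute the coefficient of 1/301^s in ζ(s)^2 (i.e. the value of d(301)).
d(301) = 4

ζ(s)^2 = (Σ 1/m^s)(Σ 1/k^s). The coefficient of 1/n^s in the product is the number of ordered pairs (m, k) with mk = n, which equals d(n). For n = 301, divisors are [1, 7, 43, 301], so d(301) = 4.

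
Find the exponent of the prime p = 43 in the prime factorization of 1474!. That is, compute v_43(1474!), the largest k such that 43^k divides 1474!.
v_43(1474!) = 34

Legendre's formula: v_p(n!) = Σ_{k ≥ 1} ⌊n / p^k⌋. For p = 43, n = 1474, the terms are:
  ⌊1474/43^1⌋ = ⌊1474/43⌋ = 34
(the next term ⌊1474/43^2⌋ = 0, terminating the sum). Summing: v_43(1474!) = 34 = 34.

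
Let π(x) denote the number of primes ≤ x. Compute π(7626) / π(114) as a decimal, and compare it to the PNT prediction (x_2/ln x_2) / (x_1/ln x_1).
π(7626)/π(114) = 968/30 ≈ 32.2667;  PNT prediction ≈ 35.4419.

π(114) = 30 and π(7626) = 968, so π(7626)/π(114) ≈ 32.2667. The PNT-predicted ratio is (7626/ln(7626)) / (114/ln(114)) ≈ 35.4419. The two agree to within a few percent, as expected.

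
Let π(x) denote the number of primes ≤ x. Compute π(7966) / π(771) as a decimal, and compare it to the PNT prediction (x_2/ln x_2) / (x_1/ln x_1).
π(7966)/π(771) = 1006/136 ≈ 7.3971;  PNT prediction ≈ 7.6461.

π(771) = 136 and π(7966) = 1006, so π(7966)/π(771) ≈ 7.3971. The PNT-predicted ratio is (7966/ln(7966)) / (771/ln(771)) ≈ 7.6461. The two agree to within a few percent, as expected.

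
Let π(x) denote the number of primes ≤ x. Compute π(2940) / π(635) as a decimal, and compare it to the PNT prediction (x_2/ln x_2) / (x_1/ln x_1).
π(2940)/π(635) = 424/115 ≈ 3.6870;  PNT prediction ≈ 3.7414.

π(635) = 115 and π(2940) = 424, so π(2940)/π(635) ≈ 3.6870. The PNT-predicted ratio is (2940/ln(2940)) / (635/ln(635)) ≈ 3.7414. The two agree to within a few percent, as expected.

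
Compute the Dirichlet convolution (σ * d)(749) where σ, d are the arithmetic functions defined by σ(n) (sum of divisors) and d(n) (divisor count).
(σ * d)(749) = 1100

Divisors of 749: [1, 7, 107, 749]. For each d | 749:
  d = 1: σ(1) · d(749/1) = 1 · 4 = 4
  d = 7: σ(7) · d(749/7) = 8 · 2 = 16
  d = 107: σ(107) · d(749/107) = 108 · 2 = 216
  d = 749: σ(749) · d(749/749) = 864 · 1 = 864
Summing: (σ * d)(749) = 4 + 16 + 216 + 864 = 1100.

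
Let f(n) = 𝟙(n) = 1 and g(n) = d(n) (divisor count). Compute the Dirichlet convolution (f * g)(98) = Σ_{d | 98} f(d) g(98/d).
(𝟙 * d)(98) = 18

Divisors of 98: [1, 2, 7, 14, 49, 98]. For each d | 98:
  d = 1: 𝟙(1) · d(98/1) = 1 · 6 = 6
  d = 2: 𝟙(2) · d(98/2) = 1 · 3 = 3
  d = 7: 𝟙(7) · d(98/7) = 1 · 4 = 4
  d = 14: 𝟙(14) · d(98/14) = 1 · 2 = 2
  d = 49: 𝟙(49) · d(98/49) = 1 · 2 = 2
  d = 98: 𝟙(98) · d(98/98) = 1 · 1 = 1
Summing: (𝟙 * d)(98) = 6 + 3 + 4 + 2 + 2 + 1 = 18.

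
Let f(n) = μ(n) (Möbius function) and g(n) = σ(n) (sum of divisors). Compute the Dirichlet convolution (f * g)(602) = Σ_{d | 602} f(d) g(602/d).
(μ * σ)(602) = 602

Divisors of 602: [1, 2, 7, 14, 43, 86, 301, 602]. For each d | 602:
  d = 1: μ(1) · σ(602/1) = 1 · 1056 = 1056
  d = 2: μ(2) · σ(602/2) = -1 · 352 = -352
  d = 7: μ(7) · σ(602/7) = -1 · 132 = -132
  d = 14: μ(14) · σ(602/14) = 1 · 44 = 44
  d = 43: μ(43) · σ(602/43) = -1 · 24 = -24
  d = 86: μ(86) · σ(602/86) = 1 · 8 = 8
  d = 301: μ(301) · σ(602/301) = 1 · 3 = 3
  d = 602: μ(602) · σ(602/602) = -1 · 1 = -1
Summing: (μ * σ)(602) = 1056 + -352 + -132 + 44 + -24 + 8 + 3 + -1 = 602.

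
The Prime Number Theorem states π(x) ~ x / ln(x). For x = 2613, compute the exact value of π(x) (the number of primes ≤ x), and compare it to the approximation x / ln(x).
π(2613) = 379;  x/ln(x) ≈ 332.09;  relative error ≈ 12.38%.

Directly count primes up to 2613: π(2613) = 379. The PNT approximation gives 2613/ln(2613) ≈ 2613/7.86825 ≈ 332.09. Relative error (π(x) − x/ln(x)) / π(x) ≈ 12.38%; the approximation is known to undercount slightly (Li(x) is a better estimate).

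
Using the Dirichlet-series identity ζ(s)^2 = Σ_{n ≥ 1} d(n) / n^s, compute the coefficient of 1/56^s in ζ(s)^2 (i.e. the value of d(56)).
d(56) = 8

ζ(s)^2 = (Σ 1/m^s)(Σ 1/k^s). The coefficient of 1/n^s in the product is the number of ordered pairs (m, k) with mk = n, which equals d(n). For n = 56, divisors are [1, 2, 4, 7, 8, 14, 28, 56], so d(56) = 8.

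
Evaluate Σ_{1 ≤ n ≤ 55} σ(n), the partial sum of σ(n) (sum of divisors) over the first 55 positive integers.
Σ_{n ≤ 55} σ(n) = 2496

Compute σ(n) for each 1 ≤ n ≤ 55: σ(1) = 1, σ(2) = 3, σ(3) = 4, σ(4) = 7, σ(5) = 6, σ(6) = 12, σ(7) = 8, σ(8) = 15, σ(9) = 13, σ(10) = 18, σ(11) = 12, σ(12) = 28, σ(13) = 14, σ(14) = 24, σ(15) = 24, σ(16) = 31, σ(17) = 18, σ(18) = 39, σ(19) = 20, σ(20) = 42, σ(21) = 32, σ(22) = 36, σ(23) = 24, σ(24) = 60, σ(25) = 31, σ(26) = 42, σ(27) = 40, σ(28) = 56, σ(29) = 30, σ(30) = 72, σ(31) = 32, σ(32) = 63, σ(33) = 48, σ(34) = 54, σ(35) = 48, σ(36) = 91, σ(37) = 38, σ(38) = 60, σ(39) = 56, σ(40) = 90, σ(41) = 42, σ(42) = 96, σ(43) = 44, σ(44) = 84, σ(45) = 78, σ(46) = 72, σ(47) = 48, σ(48) = 124, σ(49) = 57, σ(50) = 93, σ(51) = 72, σ(52) = 98, σ(53) = 54, σ(54) = 120, σ(55) = 72. Summing all 55 values: 2496. (Average order: Σ_{n ≤ x} σ(n) ~ (π²/12) x². For x = 55, (π²/12)·55² ≈ 2487.96.)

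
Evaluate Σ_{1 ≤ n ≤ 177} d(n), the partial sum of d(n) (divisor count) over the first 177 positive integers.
Σ_{n ≤ 177} d(n) = 947

Compute d(n) for each 1 ≤ n ≤ 177: d(1) = 1, d(2) = 2, d(3) = 2, d(4) = 3, d(5) = 2, d(6) = 4, d(7) = 2, d(8) = 4, d(9) = 3, d(10) = 4, d(11) = 2, d(12) = 6, d(13) = 2, d(14) = 4, d(15) = 4, d(16) = 5, d(17) = 2, d(18) = 6, d(19) = 2, d(20) = 6, d(21) = 4, d(22) = 4, d(23) = 2, d(24) = 8, d(25) = 3, d(26) = 4, d(27) = 4, d(28) = 6, d(29) = 2, d(30) = 8, d(31) = 2, d(32) = 6, d(33) = 4, d(34) = 4, d(35) = 4, d(36) = 9, d(37) = 2, d(38) = 4, d(39) = 4, d(40) = 8, d(41) = 2, d(42) = 8, d(43) = 2, d(44) = 6, d(45) = 6, d(46) = 4, d(47) = 2, d(48) = 10, d(49) = 3, d(50) = 6, d(51) = 4, d(52) = 6, d(53) = 2, d(54) = 8, d(55) = 4, d(56) = 8, d(57) = 4, d(58) = 4, d(59) = 2, d(60) = 12, d(61) = 2, d(62) = 4, d(63) = 6, d(64) = 7, d(65) = 4, d(66) = 8, d(67) = 2, d(68) = 6, d(69) = 4, d(70) = 8, d(71) = 2, d(72) = 12, d(73) = 2, d(74) = 4, d(75) = 6, d(76) = 6, d(77) = 4, d(78) = 8, d(79) = 2, d(80) = 10, d(81) = 5, d(82) = 4, d(83) = 2, d(84) = 12, d(85) = 4, d(86) = 4, d(87) = 4, d(88) = 8, d(89) = 2, d(90) = 12, d(91) = 4, d(92) = 6, d(93) = 4, d(94) = 4, d(95) = 4, d(96) = 12, d(97) = 2, d(98) = 6, d(99) = 6, d(100) = 9, d(101) = 2, d(102) = 8, d(103) = 2, d(104) = 8, d(105) = 8, d(106) = 4, d(107) = 2, d(108) = 12, d(109) = 2, d(110) = 8, d(111) = 4, d(112) = 10, d(113) = 2, d(114) = 8, d(115) = 4, d(116) = 6, d(117) = 6, d(118) = 4, d(119) = 4, d(120) = 16, d(121) = 3, d(122) = 4, d(123) = 4, d(124) = 6, d(125) = 4, d(126) = 12, d(127) = 2, d(128) = 8, d(129) = 4, d(130) = 8, d(131) = 2, d(132) = 12, d(133) = 4, d(134) = 4, d(135) = 8, d(136) = 8, d(137) = 2, d(138) = 8, d(139) = 2, d(140) = 12, d(141) = 4, d(142) = 4, d(143) = 4, d(144) = 15, d(145) = 4, d(146) = 4, d(147) = 6, d(148) = 6, d(149) = 2, d(150) = 12, d(151) = 2, d(152) = 8, d(153) = 6, d(154) = 8, d(155) = 4, d(156) = 12, d(157) = 2, d(158) = 4, d(159) = 4, d(160) = 12, d(161) = 4, d(162) = 10, d(163) = 2, d(164) = 6, d(165) = 8, d(166) = 4, d(167) = 2, d(168) = 16, d(169) = 3, d(170) = 8, d(171) = 6, d(172) = 6, d(173) = 2, d(174) = 8, d(175) = 6, d(176) = 10, d(177) = 4. Summing all 177 values: 947. (Dirichlet's divisor formula: Σ_{n ≤ x} d(n) = x ln(x) + (2γ − 1) x + O(√x). For x = 177, the asymptotic estimate is ≈ 943.51.)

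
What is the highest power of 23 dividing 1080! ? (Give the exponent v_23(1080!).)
v_23(1080!) = 48

Legendre's formula: v_p(n!) = Σ_{k ≥ 1} ⌊n / p^k⌋. For p = 23, n = 1080, the terms are:
  ⌊1080/23^1⌋ = ⌊1080/23⌋ = 46
  ⌊1080/23^2⌋ = ⌊1080/529⌋ = 2
(the next term ⌊1080/23^3⌋ = 0, terminating the sum). Summing: v_23(1080!) = 46 + 2 = 48.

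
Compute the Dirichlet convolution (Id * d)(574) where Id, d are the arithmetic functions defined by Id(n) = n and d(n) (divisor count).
(Id * d)(574) = 1548

Divisors of 574: [1, 2, 7, 14, 41, 82, 287, 574]. For each d | 574:
  d = 1: Id(1) · d(574/1) = 1 · 8 = 8
  d = 2: Id(2) · d(574/2) = 2 · 4 = 8
  d = 7: Id(7) · d(574/7) = 7 · 4 = 28
  d = 14: Id(14) · d(574/14) = 14 · 2 = 28
  d = 41: Id(41) · d(574/41) = 41 · 4 = 164
  d = 82: Id(82) · d(574/82) = 82 · 2 = 164
  d = 287: Id(287) · d(574/287) = 287 · 2 = 574
  d = 574: Id(574) · d(574/574) = 574 · 1 = 574
Summing: (Id * d)(574) = 8 + 8 + 28 + 28 + 164 + 164 + 574 + 574 = 1548.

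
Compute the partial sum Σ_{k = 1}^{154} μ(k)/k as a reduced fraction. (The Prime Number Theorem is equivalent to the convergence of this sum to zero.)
Σ μ(k)/k = 774925721037986124275366676266697490065342673242708598/5364750833138837555449767529261714317873456270532298668855

Values of μ(k) for 1 ≤ k ≤ 154: μ(1) = 1, μ(2) = -1, μ(3) = -1, μ(5) = -1, μ(6) = 1, μ(7) = -1, μ(10) = 1, μ(11) = -1, μ(13) = -1, μ(14) = 1, μ(15) = 1, μ(17) = -1, μ(19) = -1, μ(21) = 1, μ(22) = 1, μ(23) = -1, μ(26) = 1, μ(29) = -1, μ(30) = -1, μ(31) = -1, μ(33) = 1, μ(34) = 1, μ(35) = 1, μ(37) = -1, μ(38) = 1, μ(39) = 1, μ(41) = -1, μ(42) = -1, μ(43) = -1, μ(46) = 1, μ(47) = -1, μ(51) = 1, μ(53) = -1, μ(55) = 1, μ(57) = 1, μ(58) = 1, μ(59) = -1, μ(61) = -1, μ(62) = 1, μ(65) = 1, μ(66) = -1, μ(67) = -1, μ(69) = 1, μ(70) = -1, μ(71) = -1, μ(73) = -1, μ(74) = 1, μ(77) = 1, μ(78) = -1, μ(79) = -1, μ(82) = 1, μ(83) = -1, μ(85) = 1, μ(86) = 1, μ(87) = 1, μ(89) = -1, μ(91) = 1, μ(93) = 1, μ(94) = 1, μ(95) = 1, μ(97) = -1, μ(101) = -1, μ(102) = -1, μ(103) = -1, μ(105) = -1, μ(106) = 1, μ(107) = -1, μ(109) = -1, μ(110) = -1, μ(111) = 1, μ(113) = -1, μ(114) = -1, μ(115) = 1, μ(118) = 1, μ(119) = 1, μ(122) = 1, μ(123) = 1, μ(127) = -1, μ(129) = 1, μ(130) = -1, μ(131) = -1, μ(133) = 1, μ(134) = 1, μ(137) = -1, μ(138) = -1, μ(139) = -1, μ(141) = 1, μ(142) = 1, μ(143) = 1, μ(145) = 1, μ(146) = 1, μ(149) = -1, μ(151) = -1, μ(154) = -1, with μ = 0 on non-squarefree integers. Summing μ(k)/k for k where μ(k) ≠ 0 gives 774925721037986124275366676266697490065342673242708598/5364750833138837555449767529261714317873456270532298668855 ≈ 0.0001. (PNT ⟺ this sum → 0 as n → ∞.)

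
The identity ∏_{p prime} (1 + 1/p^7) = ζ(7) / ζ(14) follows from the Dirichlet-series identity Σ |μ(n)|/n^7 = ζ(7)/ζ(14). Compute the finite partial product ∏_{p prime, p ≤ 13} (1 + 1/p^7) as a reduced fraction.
∏ = 131129952026000311359081292/130052142598591679794453125

The primes p ≤ 13 are [2, 3, 5, 7, 11, 13]. For each, (1 + 1/p^7) = (p^7 + 1)/p^7. Multiplying these fractions over p ∈ [2, 3, 5, 7, 11, 13] gives 131129952026000311359081292/130052142598591679794453125. (In the limit P → ∞ this tends to ζ(7)/ζ(14).)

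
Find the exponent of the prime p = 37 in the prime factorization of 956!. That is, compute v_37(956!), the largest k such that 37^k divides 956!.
v_37(956!) = 25

Legendre's formula: v_p(n!) = Σ_{k ≥ 1} ⌊n / p^k⌋. For p = 37, n = 956, the terms are:
  ⌊956/37^1⌋ = ⌊956/37⌋ = 25
(the next term ⌊956/37^2⌋ = 0, terminating the sum). Summing: v_37(956!) = 25 = 25.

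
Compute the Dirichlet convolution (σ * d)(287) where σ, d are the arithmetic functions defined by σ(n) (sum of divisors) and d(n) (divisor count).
(σ * d)(287) = 440

Divisors of 287: [1, 7, 41, 287]. For each d | 287:
  d = 1: σ(1) · d(287/1) = 1 · 4 = 4
  d = 7: σ(7) · d(287/7) = 8 · 2 = 16
  d = 41: σ(41) · d(287/41) = 42 · 2 = 84
  d = 287: σ(287) · d(287/287) = 336 · 1 = 336
Summing: (σ * d)(287) = 4 + 16 + 84 + 336 = 440.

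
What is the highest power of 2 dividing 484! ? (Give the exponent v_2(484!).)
v_2(484!) = 479

Legendre's formula: v_p(n!) = Σ_{k ≥ 1} ⌊n / p^k⌋. For p = 2, n = 484, the terms are:
  ⌊484/2^1⌋ = ⌊484/2⌋ = 242
  ⌊484/2^2⌋ = ⌊484/4⌋ = 121
  ⌊484/2^3⌋ = ⌊484/8⌋ = 60
  ⌊484/2^4⌋ = ⌊484/16⌋ = 30
  ⌊484/2^5⌋ = ⌊484/32⌋ = 15
  ⌊484/2^6⌋ = ⌊484/64⌋ = 7
  ⌊484/2^7⌋ = ⌊484/128⌋ = 3
  ⌊484/2^8⌋ = ⌊484/256⌋ = 1
(the next term ⌊484/2^9⌋ = 0, terminating the sum). Summing: v_2(484!) = 242 + 121 + 60 + 30 + 15 + 7 + 3 + 1 = 479.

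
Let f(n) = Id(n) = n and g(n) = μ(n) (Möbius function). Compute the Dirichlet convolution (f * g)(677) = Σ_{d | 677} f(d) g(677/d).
(Id * μ)(677) = 676

Divisors of 677: [1, 677]. For each d | 677:
  d = 1: Id(1) · μ(677/1) = 1 · -1 = -1
  d = 677: Id(677) · μ(677/677) = 677 · 1 = 677
Summing: (Id * μ)(677) = -1 + 677 = 676.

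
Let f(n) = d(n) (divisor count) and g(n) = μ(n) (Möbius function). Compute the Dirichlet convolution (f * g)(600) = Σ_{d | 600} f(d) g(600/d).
(d * μ)(600) = 1

Divisors of 600: [1, 2, 3, 4, 5, 6, 8, 10, 12, 15, 20, 24, 25, 30, 40, 50, 60, 75, 100, 120, 150, 200, 300, 600]. For each d | 600:
  d = 1: d(1) · μ(600/1) = 1 · 0 = 0
  d = 2: d(2) · μ(600/2) = 2 · 0 = 0
  d = 3: d(3) · μ(600/3) = 2 · 0 = 0
  d = 4: d(4) · μ(600/4) = 3 · 0 = 0
  d = 5: d(5) · μ(600/5) = 2 · 0 = 0
  d = 6: d(6) · μ(600/6) = 4 · 0 = 0
  d = 8: d(8) · μ(600/8) = 4 · 0 = 0
  d = 10: d(10) · μ(600/10) = 4 · 0 = 0
  d = 12: d(12) · μ(600/12) = 6 · 0 = 0
  d = 15: d(15) · μ(600/15) = 4 · 0 = 0
  d = 20: d(20) · μ(600/20) = 6 · -1 = -6
  d = 24: d(24) · μ(600/24) = 8 · 0 = 0
  d = 25: d(25) · μ(600/25) = 3 · 0 = 0
  d = 30: d(30) · μ(600/30) = 8 · 0 = 0
  d = 40: d(40) · μ(600/40) = 8 · 1 = 8
  d = 50: d(50) · μ(600/50) = 6 · 0 = 0
  d = 60: d(60) · μ(600/60) = 12 · 1 = 12
  d = 75: d(75) · μ(600/75) = 6 · 0 = 0
  d = 100: d(100) · μ(600/100) = 9 · 1 = 9
  d = 120: d(120) · μ(600/120) = 16 · -1 = -16
  d = 150: d(150) · μ(600/150) = 12 · 0 = 0
  d = 200: d(200) · μ(600/200) = 12 · -1 = -12
  d = 300: d(300) · μ(600/300) = 18 · -1 = -18
  d = 600: d(600) · μ(600/600) = 24 · 1 = 24
Summing: (d * μ)(600) = 0 + 0 + 0 + 0 + 0 + 0 + 0 + 0 + 0 + 0 + -6 + 0 + 0 + 0 + 8 + 0 + 12 + 0 + 9 + -16 + 0 + -12 + -18 + 24 = 1.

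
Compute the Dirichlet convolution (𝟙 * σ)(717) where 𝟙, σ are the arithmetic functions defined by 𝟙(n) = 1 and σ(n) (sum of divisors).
(𝟙 * σ)(717) = 1205

Divisors of 717: [1, 3, 239, 717]. For each d | 717:
  d = 1: 𝟙(1) · σ(717/1) = 1 · 960 = 960
  d = 3: 𝟙(3) · σ(717/3) = 1 · 240 = 240
  d = 239: 𝟙(239) · σ(717/239) = 1 · 4 = 4
  d = 717: 𝟙(717) · σ(717/717) = 1 · 1 = 1
Summing: (𝟙 * σ)(717) = 960 + 240 + 4 + 1 = 1205.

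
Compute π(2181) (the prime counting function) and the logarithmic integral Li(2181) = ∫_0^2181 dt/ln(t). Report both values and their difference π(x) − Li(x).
π(2181) = 327;  Li(2181) ≈ 338.49;  π(x) − Li(x) ≈ -11.49.

Direct count of primes ≤ 2181 gives π(2181) = 327. Numerical evaluation of the logarithmic integral gives Li(2181) ≈ 338.49. The difference π(x) − Li(x) ≈ -11.49 is typically negative for small/moderate x (Li(x) overestimates), though Littlewood's theorem shows this sign changes infinitely often.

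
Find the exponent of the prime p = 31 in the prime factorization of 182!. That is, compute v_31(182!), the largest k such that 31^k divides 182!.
v_31(182!) = 5

Legendre's formula: v_p(n!) = Σ_{k ≥ 1} ⌊n / p^k⌋. For p = 31, n = 182, the terms are:
  ⌊182/31^1⌋ = ⌊182/31⌋ = 5
(the next term ⌊182/31^2⌋ = 0, terminating the sum). Summing: v_31(182!) = 5 = 5.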